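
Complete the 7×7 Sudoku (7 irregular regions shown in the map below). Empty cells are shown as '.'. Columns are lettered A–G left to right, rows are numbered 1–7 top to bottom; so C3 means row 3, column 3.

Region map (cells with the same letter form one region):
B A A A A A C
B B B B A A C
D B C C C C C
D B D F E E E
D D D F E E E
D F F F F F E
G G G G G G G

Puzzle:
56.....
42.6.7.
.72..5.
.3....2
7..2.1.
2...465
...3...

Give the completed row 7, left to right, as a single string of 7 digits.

C2 = 1: row 2 has {2,4,6,7}; col 3 has {2}; region has {2,3,4,5,6,7} → only 1 remains.
G2 = 3: row 2 has {1,2,4,6,7}; col 7 has {2,5}; region has {2,5} → only 3 remains.
F4 = 4: row 4 has {2,3}; col 6 has {1,5,6,7}; region has {1,2,5} → only 4 remains.
G5 = 6: row 5 has {1,2,7}; col 7 has {2,3,5}; region has {1,2,4,5} → only 6 remains.
B6 = 1: row 6 has {2,4,5,6}; col 2 has {2,3,6,7}; region has {2,4,6} → only 1 remains.
D6 = 7: row 6 has {1,2,4,5,6}; col 4 has {2,3,6}; region has {1,2,4,6} → only 7 remains.
F7 = 2: row 7 has {3}; col 6 has {1,4,5,6,7}; region has {3} → only 2 remains.
F1 = 3: row 1 has {5,6}; col 6 has {1,2,4,5,6,7}; region has {6,7} → only 3 remains.
E2 = 5: row 2 has {1,2,3,4,6,7}; col 5 has {4}; region has {3,6,7} → only 5 remains.
D4 = 5: row 4 has {2,3,4}; col 4 has {2,3,6,7}; region has {1,2,4,6,7} → only 5 remains.
E4 = 7: row 4 has {2,3,4,5}; col 5 has {4,5}; region has {1,2,4,5,6} → only 7 remains.
E5 = 3: row 5 has {1,2,6,7}; col 5 has {4,5,7}; region has {1,2,4,5,6,7} → only 3 remains.
C6 = 3: row 6 has {1,2,4,5,6,7}; col 3 has {1,2}; region has {1,2,4,5,6,7} → only 3 remains.
C1 = 4: row 1 has {3,5,6}; col 3 has {1,2,3}; region has {3,5,6,7} → only 4 remains.
D1 = 1: row 1 has {3,4,5,6}; col 4 has {2,3,5,6,7}; region has {3,4,5,6,7} → only 1 remains.
E1 = 2: row 1 has {1,3,4,5,6}; col 5 has {3,4,5,7}; region has {1,3,4,5,6,7} → only 2 remains.
G1 = 7: row 1 has {1,2,3,4,5,6}; col 7 has {2,3,5,6}; region has {2,3,5} → only 7 remains.
D3 = 4: row 3 has {2,5,7}; col 4 has {1,2,3,5,6,7}; region has {2,3,5,7} → only 4 remains.
G3 = 1: row 3 has {2,4,5,7}; col 7 has {2,3,5,6,7}; region has {2,3,4,5,7} → only 1 remains.
C4 = 6: row 4 has {2,3,4,5,7}; col 3 has {1,2,3,4}; region has {2,7} → only 6 remains.
C5 = 5: row 5 has {1,2,3,6,7}; col 3 has {1,2,3,4,6}; region has {2,6,7} → only 5 remains.
C7 = 7: row 7 has {2,3}; col 3 has {1,2,3,4,5,6}; region has {2,3} → only 7 remains.
G7 = 4: row 7 has {2,3,7}; col 7 has {1,2,3,5,6,7}; region has {2,3,7} → only 4 remains.
A3 = 3: row 3 has {1,2,4,5,7}; col 1 has {2,4,5,7}; region has {2,5,6,7} → only 3 remains.
E3 = 6: row 3 has {1,2,3,4,5,7}; col 5 has {2,3,4,5,7}; region has {1,2,3,4,5,7} → only 6 remains.
A4 = 1: row 4 has {2,3,4,5,6,7}; col 1 has {2,3,4,5,7}; region has {2,3,5,6,7} → only 1 remains.
B5 = 4: row 5 has {1,2,3,5,6,7}; col 2 has {1,2,3,6,7}; region has {1,2,3,5,6,7} → only 4 remains.
A7 = 6: row 7 has {2,3,4,7}; col 1 has {1,2,3,4,5,7}; region has {2,3,4,7} → only 6 remains.
B7 = 5: row 7 has {2,3,4,6,7}; col 2 has {1,2,3,4,6,7}; region has {2,3,4,6,7} → only 5 remains.
E7 = 1: row 7 has {2,3,4,5,6,7}; col 5 has {2,3,4,5,6,7}; region has {2,3,4,5,6,7} → only 1 remains.

6573124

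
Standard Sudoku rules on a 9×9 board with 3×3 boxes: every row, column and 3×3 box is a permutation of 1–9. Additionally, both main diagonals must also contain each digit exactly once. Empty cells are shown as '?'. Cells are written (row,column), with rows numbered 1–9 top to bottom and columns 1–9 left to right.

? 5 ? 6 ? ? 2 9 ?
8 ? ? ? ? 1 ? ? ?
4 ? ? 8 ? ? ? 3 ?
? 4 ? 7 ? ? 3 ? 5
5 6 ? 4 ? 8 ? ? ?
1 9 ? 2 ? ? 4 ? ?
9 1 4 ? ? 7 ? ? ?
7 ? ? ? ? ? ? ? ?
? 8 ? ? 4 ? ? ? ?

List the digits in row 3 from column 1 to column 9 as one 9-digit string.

(1,1) = 3: row 1 has {2,5,6,9}; col 1 has {1,4,5,7,8,9}; box has {4,5,8}; main diagonal has {7} → only 3 remains.
(1,5) = 7: row 1 has {2,3,5,6,9}; col 5 has {4}; box has {1,6,8} → only 7 remains.
(1,6) = 4: row 1 has {2,3,5,6,7,9}; col 6 has {1,7,8}; box has {1,6,7,8} → only 4 remains.
(2,2) = 2: row 2 has {1,8}; col 2 has {1,4,5,6,8,9}; box has {3,4,5,8}; main diagonal has {3,7} → only 2 remains.
(3,2) = 7: row 3 has {3,4,8}; col 2 has {1,2,4,5,6,8,9}; box has {2,3,4,5,8} → only 7 remains.
(4,1) = 2: row 4 has {3,4,5,7}; col 1 has {1,3,4,5,7,8,9}; box has {1,4,5,6,9} → only 2 remains.
(4,3) = 8: row 4 has {2,3,4,5,7}; col 3 has {4}; box has {1,2,4,5,6,9} → only 8 remains.
(8,2) = 3: row 8 has {7}; col 2 has {1,2,4,5,6,7,8,9}; box has {1,4,7,8,9}; anti-diagonal has {2,4} → only 3 remains.
(9,1) = 6: row 9 has {4,8}; col 1 has {1,2,3,4,5,7,8,9}; box has {1,3,4,7,8,9}; anti-diagonal has {2,3,4} → only 6 remains.
(1,3) = 1: row 1 has {2,3,4,5,6,7,9}; col 3 has {4,8}; box has {2,3,4,5,7,8} → only 1 remains.
(1,9) = 8: row 1 has {1,2,3,4,5,6,7,9}; col 9 has {5}; box has {2,3,9}; anti-diagonal has {2,3,4,6} → only 8 remains.
(4,6) = 9: row 4 has {2,3,4,5,7,8}; col 6 has {1,4,7,8}; box has {2,4,7,8}; anti-diagonal has {2,3,4,6,8} → only 9 remains.
(5,5) = 1: row 5 has {4,5,6,8}; col 5 has {4,7}; box has {2,4,7,8,9}; main diagonal has {2,3,7}; anti-diagonal has {2,3,4,6,8,9} → only 1 remains.
(9,9) = 9: row 9 has {4,6,8}; col 9 has {5,8}; box has {}; main diagonal has {1,2,3,7} → only 9 remains.
(3,3) = 6: row 3 has {3,4,7,8}; col 3 has {1,4,8}; box has {1,2,3,4,5,7,8}; main diagonal has {1,2,3,7,9} → only 6 remains.
(3,7) = 5: row 3 has {3,4,6,7,8}; col 7 has {2,3,4}; box has {2,3,8,9}; anti-diagonal has {1,2,3,4,6,8,9} → only 5 remains.
(3,9) = 1: row 3 has {3,4,5,6,7,8}; col 9 has {5,8,9}; box has {2,3,5,8,9} → only 1 remains.
(4,5) = 6: row 4 has {2,3,4,5,7,8,9}; col 5 has {1,4,7}; box has {1,2,4,7,8,9} → only 6 remains.
(4,8) = 1: row 4 has {2,3,4,5,6,7,8,9}; col 8 has {3,9}; box has {3,4,5} → only 1 remains.
(6,6) = 5: row 6 has {1,2,4,9}; col 6 has {1,4,7,8,9}; box has {1,2,4,6,7,8,9}; main diagonal has {1,2,3,6,7,9} → only 5 remains.
(7,7) = 8: row 7 has {1,4,7,9}; col 7 has {2,3,4,5}; box has {9}; main diagonal has {1,2,3,5,6,7,9} → only 8 remains.
(8,8) = 4: row 8 has {3,7}; col 8 has {1,3,9}; box has {8,9}; main diagonal has {1,2,3,5,6,7,8,9} → only 4 remains.
(2,3) = 9: row 2 has {1,2,8}; col 3 has {1,4,6,8}; box has {1,2,3,4,5,6,7,8} → only 9 remains.
(2,8) = 7: row 2 has {1,2,8,9}; col 8 has {1,3,4,9}; box has {1,2,3,5,8,9}; anti-diagonal has {1,2,3,4,5,6,8,9} → only 7 remains.
(3,6) = 2: row 3 has {1,3,4,5,6,7,8}; col 6 has {1,4,5,7,8,9}; box has {1,4,6,7,8} → only 2 remains.
(5,8) = 2: row 5 has {1,4,5,6,8}; col 8 has {1,3,4,7,9}; box has {1,3,4,5} → only 2 remains.
(5,9) = 7: row 5 has {1,2,4,5,6,8}; col 9 has {1,5,8,9}; box has {1,2,3,4,5} → only 7 remains.
(6,5) = 3: row 6 has {1,2,4,5,9}; col 5 has {1,4,6,7}; box has {1,2,4,5,6,7,8,9} → only 3 remains.
(6,9) = 6: row 6 has {1,2,3,4,5,9}; col 9 has {1,5,7,8,9}; box has {1,2,3,4,5,7} → only 6 remains.
(8,6) = 6: row 8 has {3,4,7}; col 6 has {1,2,4,5,7,8,9}; box has {4,7} → only 6 remains.
(8,7) = 1: row 8 has {3,4,6,7}; col 7 has {2,3,4,5,8}; box has {4,8,9} → only 1 remains.
(8,9) = 2: row 8 has {1,3,4,6,7}; col 9 has {1,5,6,7,8,9}; box has {1,4,8,9} → only 2 remains.
(9,6) = 3: row 9 has {4,6,8,9}; col 6 has {1,2,4,5,6,7,8,9}; box has {4,6,7} → only 3 remains.
(9,7) = 7: row 9 has {3,4,6,8,9}; col 7 has {1,2,3,4,5,8}; box has {1,2,4,8,9} → only 7 remains.
(9,8) = 5: row 9 has {3,4,6,7,8,9}; col 8 has {1,2,3,4,7,9}; box has {1,2,4,7,8,9} → only 5 remains.
(2,5) = 5: row 2 has {1,2,7,8,9}; col 5 has {1,3,4,6,7}; box has {1,2,4,6,7,8} → only 5 remains.
(2,7) = 6: row 2 has {1,2,5,7,8,9}; col 7 has {1,2,3,4,5,7,8}; box has {1,2,3,5,7,8,9} → only 6 remains.
(2,9) = 4: row 2 has {1,2,5,6,7,8,9}; col 9 has {1,2,5,6,7,8,9}; box has {1,2,3,5,6,7,8,9} → only 4 remains.
(3,5) = 9: row 3 has {1,2,3,4,5,6,7,8}; col 5 has {1,3,4,5,6,7}; box has {1,2,4,5,6,7,8} → only 9 remains.

476892531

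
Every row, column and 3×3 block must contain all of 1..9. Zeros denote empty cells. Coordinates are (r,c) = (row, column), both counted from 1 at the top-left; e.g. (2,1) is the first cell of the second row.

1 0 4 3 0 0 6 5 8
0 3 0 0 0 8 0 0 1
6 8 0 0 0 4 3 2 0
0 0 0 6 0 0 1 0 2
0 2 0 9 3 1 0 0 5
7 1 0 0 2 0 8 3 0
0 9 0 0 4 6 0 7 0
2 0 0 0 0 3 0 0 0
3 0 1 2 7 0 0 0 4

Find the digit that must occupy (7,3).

(1,2) = 7 (sole candidate).
(1,5) = 9 (sole candidate).
(1,6) = 2 (sole candidate).
(6,6) = 5 (sole candidate).
(7,9) = 3 (sole candidate).
(9,6) = 9 (sole candidate).
(9,7) = 5 (sole candidate).
(4,5) = 8 (sole candidate).
(4,6) = 7 (sole candidate).
(6,4) = 4 (sole candidate).
(7,7) = 2 (sole candidate).
(8,7) = 9 (sole candidate).
(8,9) = 6 (sole candidate).
(9,2) = 6 (sole candidate).
(9,8) = 8 (sole candidate).
(6,9) = 9 (sole candidate).
(8,8) = 1 (sole candidate).
(3,9) = 7 (sole candidate).
(4,8) = 4 (sole candidate).
(5,7) = 7 (sole candidate).
(5,8) = 6 (sole candidate).
(6,3) = 6 (sole candidate).
(8,5) = 5 (sole candidate).
(2,5) = 6 (sole candidate).
(2,7) = 4 (sole candidate).
(2,8) = 9 (sole candidate).
(3,5) = 1 (sole candidate).
(4,2) = 5 (sole candidate).
(5,3) = 8 (sole candidate).
(7,3) = 5: row 7 has {2,3,4,6,7,9}; col 3 has {1,4,6,8}; box has {1,2,3,6,9} → only 5 remains.

5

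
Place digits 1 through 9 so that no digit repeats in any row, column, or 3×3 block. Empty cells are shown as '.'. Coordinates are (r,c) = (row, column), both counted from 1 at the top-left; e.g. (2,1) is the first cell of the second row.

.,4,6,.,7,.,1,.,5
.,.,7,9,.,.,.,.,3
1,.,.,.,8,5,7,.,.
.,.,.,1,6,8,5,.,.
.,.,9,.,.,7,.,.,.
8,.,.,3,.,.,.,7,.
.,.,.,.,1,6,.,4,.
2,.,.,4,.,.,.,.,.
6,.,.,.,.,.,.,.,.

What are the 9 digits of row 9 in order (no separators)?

(1,4) = 2: row 1 has {1,4,5,6,7}; col 4 has {1,3,4,9}; box has {5,7,8,9} → only 2 remains.
(1,6) = 3: row 1 has {1,2,4,5,6,7}; col 6 has {5,6,7,8}; box has {2,5,7,8,9} → only 3 remains.
(2,1) = 5: row 2 has {3,7,9}; col 1 has {1,2,6,8}; box has {1,4,6,7} → only 5 remains.
(2,5) = 4: row 2 has {3,5,7,9}; col 5 has {1,6,7,8}; box has {2,3,5,7,8,9} → only 4 remains.
(2,6) = 1: row 2 has {3,4,5,7,9}; col 6 has {3,5,6,7,8}; box has {2,3,4,5,7,8,9} → only 1 remains.
(3,4) = 6: row 3 has {1,5,7,8}; col 4 has {1,2,3,4,9}; box has {1,2,3,4,5,7,8,9} → only 6 remains.
(5,4) = 5: row 5 has {7,9}; col 4 has {1,2,3,4,6,9}; box has {1,3,6,7,8} → only 5 remains.
(5,5) = 2: row 5 has {5,7,9}; col 5 has {1,4,6,7,8}; box has {1,3,5,6,7,8} → only 2 remains.
(6,5) = 9: row 6 has {3,7,8}; col 5 has {1,2,4,6,7,8}; box has {1,2,3,5,6,7,8} → only 9 remains.
(6,6) = 4: row 6 has {3,7,8,9}; col 6 has {1,3,5,6,7,8}; box has {1,2,3,5,6,7,8,9} → only 4 remains.
(8,6) = 9: row 8 has {2,4}; col 6 has {1,3,4,5,6,7,8}; box has {1,4,6} → only 9 remains.
(9,6) = 2: row 9 has {6}; col 6 has {1,3,4,5,6,7,8,9}; box has {1,4,6,9} → only 2 remains.
(1,1) = 9: row 1 has {1,2,3,4,5,6,7}; col 1 has {1,2,5,6,8}; box has {1,4,5,6,7} → only 9 remains.
(1,8) = 8: row 1 has {1,2,3,4,5,6,7,9}; col 8 has {4,7}; box has {1,3,5,7} → only 8 remains.
(2,2) = 8: in row 2, 8 can only go here (every other open cell in that row sees an 8).
(3,9) = 4: in row 3, 4 can only go here (every other open cell in that row sees a 4).
(3,8) = 9: in row 3, 9 can only go here (every other open cell in that row sees a 9).
(4,9) = 9: in row 4, 9 can only go here (every other open cell in that row sees a 9).
(9,3) = 4: in row 9, 4 can only go here (every other open cell in that row sees a 4).
(4,1) = 4: in row 4, 4 can only go here (every other open cell in that row sees a 4).
(5,1) = 3: row 5 has {2,5,7,9}; col 1 has {1,2,4,5,6,8,9}; box has {4,8,9} → only 3 remains.
(7,1) = 7: row 7 has {1,4,6}; col 1 has {1,2,3,4,5,6,8,9}; box has {2,4,6} → only 7 remains.
(7,4) = 8: row 7 has {1,4,6,7}; col 4 has {1,2,3,4,5,6,9}; box has {1,2,4,6,9} → only 8 remains.
(7,9) = 2: row 7 has {1,4,6,7,8}; col 9 has {3,4,5,9}; box has {4} → only 2 remains.
(9,4) = 7: row 9 has {2,4,6}; col 4 has {1,2,3,4,5,6,8,9}; box has {1,2,4,6,8,9} → only 7 remains.
(4,3) = 2: row 4 has {1,4,5,6,8,9}; col 3 has {4,6,7,9}; box has {3,4,8,9} → only 2 remains.
(4,8) = 3: row 4 has {1,2,4,5,6,8,9}; col 8 has {4,7,8,9}; box has {5,7,9} → only 3 remains.
(3,3) = 3: row 3 has {1,4,5,6,7,8,9}; col 3 has {2,4,6,7,9}; box has {1,4,5,6,7,8,9} → only 3 remains.
(4,2) = 7: row 4 has {1,2,3,4,5,6,8,9}; col 2 has {4,8}; box has {2,3,4,8,9} → only 7 remains.
(7,3) = 5: row 7 has {1,2,4,6,7,8}; col 3 has {2,3,4,6,7,9}; box has {2,4,6,7} → only 5 remains.
(3,2) = 2: row 3 has {1,3,4,5,6,7,8,9}; col 2 has {4,7,8}; box has {1,3,4,5,6,7,8,9} → only 2 remains.
(6,3) = 1: row 6 has {3,4,7,8,9}; col 3 has {2,3,4,5,6,7,9}; box has {2,3,4,7,8,9} → only 1 remains.
(6,9) = 6: row 6 has {1,3,4,7,8,9}; col 9 has {2,3,4,5,9}; box has {3,5,7,9} → only 6 remains.
(8,3) = 8: row 8 has {2,4,9}; col 3 has {1,2,3,4,5,6,7,9}; box has {2,4,5,6,7} → only 8 remains.
(5,2) = 6: row 5 has {2,3,5,7,9}; col 2 has {2,4,7,8}; box has {1,2,3,4,7,8,9} → only 6 remains.
(5,8) = 1: row 5 has {2,3,5,6,7,9}; col 8 has {3,4,7,8,9}; box has {3,5,6,7,9} → only 1 remains.
(5,9) = 8: row 5 has {1,2,3,5,6,7,9}; col 9 has {2,3,4,5,6,9}; box has {1,3,5,6,7,9} → only 8 remains.
(6,2) = 5: row 6 has {1,3,4,6,7,8,9}; col 2 has {2,4,6,7,8}; box has {1,2,3,4,6,7,8,9} → only 5 remains.
(6,7) = 2: row 6 has {1,3,4,5,6,7,8,9}; col 7 has {1,5,7}; box has {1,3,5,6,7,8,9} → only 2 remains.
(9,8) = 5: row 9 has {2,4,6,7}; col 8 has {1,3,4,7,8,9}; box has {2,4} → only 5 remains.
(9,9) = 1: row 9 has {2,4,5,6,7}; col 9 has {2,3,4,5,6,8,9}; box has {2,4,5} → only 1 remains.
(2,7) = 6: row 2 has {1,3,4,5,7,8,9}; col 7 has {1,2,5,7}; box has {1,3,4,5,7,8,9} → only 6 remains.
(2,8) = 2: row 2 has {1,3,4,5,6,7,8,9}; col 8 has {1,3,4,5,7,8,9}; box has {1,3,4,5,6,7,8,9} → only 2 remains.
(5,7) = 4: row 5 has {1,2,3,5,6,7,8,9}; col 7 has {1,2,5,6,7}; box has {1,2,3,5,6,7,8,9} → only 4 remains.
(8,7) = 3: row 8 has {2,4,8,9}; col 7 has {1,2,4,5,6,7}; box has {1,2,4,5} → only 3 remains.
(8,8) = 6: row 8 has {2,3,4,8,9}; col 8 has {1,2,3,4,5,7,8,9}; box has {1,2,3,4,5} → only 6 remains.
(8,9) = 7: row 8 has {2,3,4,6,8,9}; col 9 has {1,2,3,4,5,6,8,9}; box has {1,2,3,4,5,6} → only 7 remains.
(9,5) = 3: row 9 has {1,2,4,5,6,7}; col 5 has {1,2,4,6,7,8,9}; box has {1,2,4,6,7,8,9} → only 3 remains.
(7,7) = 9: row 7 has {1,2,4,5,6,7,8}; col 7 has {1,2,3,4,5,6,7}; box has {1,2,3,4,5,6,7} → only 9 remains.
(8,2) = 1: row 8 has {2,3,4,6,7,8,9}; col 2 has {2,4,5,6,7,8}; box has {2,4,5,6,7,8} → only 1 remains.
(8,5) = 5: row 8 has {1,2,3,4,6,7,8,9}; col 5 has {1,2,3,4,6,7,8,9}; box has {1,2,3,4,6,7,8,9} → only 5 remains.
(9,2) = 9: row 9 has {1,2,3,4,5,6,7}; col 2 has {1,2,4,5,6,7,8}; box has {1,2,4,5,6,7,8} → only 9 remains.
(9,7) = 8: row 9 has {1,2,3,4,5,6,7,9}; col 7 has {1,2,3,4,5,6,7,9}; box has {1,2,3,4,5,6,7,9} → only 8 remains.

694732851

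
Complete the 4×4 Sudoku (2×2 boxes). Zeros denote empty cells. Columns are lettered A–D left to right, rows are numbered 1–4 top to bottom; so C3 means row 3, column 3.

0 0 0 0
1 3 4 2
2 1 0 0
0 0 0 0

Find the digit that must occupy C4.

2

A1 = 4: row 1 has {}; col 1 has {1,2}; box has {1,3} → only 4 remains.
B1 = 2: row 1 has {4}; col 2 has {1,3}; box has {1,3,4} → only 2 remains.
C3 = 3: row 3 has {1,2}; col 3 has {4}; box has {} → only 3 remains.
D3 = 4: row 3 has {1,2,3}; col 4 has {2}; box has {3} → only 4 remains.
A4 = 3: row 4 has {}; col 1 has {1,2,4}; box has {1,2} → only 3 remains.
B4 = 4: row 4 has {3}; col 2 has {1,2,3}; box has {1,2,3} → only 4 remains.
D4 = 1: row 4 has {3,4}; col 4 has {2,4}; box has {3,4} → only 1 remains.
C1 = 1: row 1 has {2,4}; col 3 has {3,4}; box has {2,4} → only 1 remains.
D1 = 3: row 1 has {1,2,4}; col 4 has {1,2,4}; box has {1,2,4} → only 3 remains.
C4 = 2: row 4 has {1,3,4}; col 3 has {1,3,4}; box has {1,3,4} → only 2 remains.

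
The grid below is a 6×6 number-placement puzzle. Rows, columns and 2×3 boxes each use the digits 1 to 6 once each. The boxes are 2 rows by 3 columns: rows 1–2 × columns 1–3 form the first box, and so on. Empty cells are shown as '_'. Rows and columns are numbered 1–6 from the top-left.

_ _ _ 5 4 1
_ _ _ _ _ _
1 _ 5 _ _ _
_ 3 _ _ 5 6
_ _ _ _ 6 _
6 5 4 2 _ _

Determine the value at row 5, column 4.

4

row 4, column 3 = 2: row 4 has {3,5,6}; col 3 has {4,5}; box has {1,3,5} → only 2 remains.
row 6, column 6 = 3: row 6 has {2,4,5,6}; col 6 has {1,6}; box has {2,6} → only 3 remains.
row 2, column 6 = 2: row 2 has {}; col 6 has {1,3,6}; box has {1,4,5} → only 2 remains.
row 3, column 6 = 4: row 3 has {1,5}; col 6 has {1,2,3,6}; box has {5,6} → only 4 remains.
row 4, column 1 = 4: row 4 has {2,3,5,6}; col 1 has {1,6}; box has {1,2,3,5} → only 4 remains.
row 4, column 4 = 1: row 4 has {2,3,4,5,6}; col 4 has {2,5}; box has {4,5,6} → only 1 remains.
row 5, column 4 = 4: row 5 has {6}; col 4 has {1,2,5}; box has {2,3,6} → only 4 remains.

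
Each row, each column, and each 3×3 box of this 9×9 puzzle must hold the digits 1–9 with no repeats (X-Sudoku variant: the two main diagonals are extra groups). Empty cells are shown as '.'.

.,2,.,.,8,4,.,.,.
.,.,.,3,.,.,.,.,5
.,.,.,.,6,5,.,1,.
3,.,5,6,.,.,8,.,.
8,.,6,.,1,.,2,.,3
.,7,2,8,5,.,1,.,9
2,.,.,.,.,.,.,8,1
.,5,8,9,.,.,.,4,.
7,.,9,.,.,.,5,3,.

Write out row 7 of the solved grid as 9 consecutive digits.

R1C9 = 6: row 1 has {2,4,8}; col 9 has {1,3,5,9}; box has {1,5}; anti-diagonal has {1,5,7,8} → only 6 remains.
R4C8 = 7: row 4 has {3,5,6,8}; col 8 has {1,3,4,8}; box has {1,2,3,8,9} → only 7 remains.
R4C9 = 4: row 4 has {3,5,6,7,8}; col 9 has {1,3,5,6,9}; box has {1,2,3,7,8,9} → only 4 remains.
R5C8 = 5: row 5 has {1,2,3,6,8}; col 8 has {1,3,4,7,8}; box has {1,2,3,4,7,8,9} → only 5 remains.
R6C1 = 4: row 6 has {1,2,5,7,8,9}; col 1 has {2,3,7,8}; box has {2,3,5,6,7,8} → only 4 remains.
R6C6 = 3: row 6 has {1,2,4,5,7,8,9}; col 6 has {4,5}; box has {1,5,6,8}; main diagonal has {1,4,6} → only 3 remains.
R6C8 = 6: row 6 has {1,2,3,4,5,7,8,9}; col 8 has {1,3,4,5,7,8}; box has {1,2,3,4,5,7,8,9} → only 6 remains.
R9C9 = 2: row 9 has {3,5,7,9}; col 9 has {1,3,4,5,6,9}; box has {1,3,4,5,8}; main diagonal has {1,3,4,6} → only 2 remains.
R1C8 = 9: row 1 has {2,4,6,8}; col 8 has {1,3,4,5,6,7,8}; box has {1,5,6} → only 9 remains.
R2C8 = 2: row 2 has {3,5}; col 8 has {1,3,4,5,6,7,8,9}; box has {1,5,6,9}; anti-diagonal has {1,5,6,7,8} → only 2 remains.
R3C1 = 9: row 3 has {1,5,6}; col 1 has {2,3,4,7,8}; box has {2} → only 9 remains.
R3C3 = 7: row 3 has {1,5,6,9}; col 3 has {2,5,6,8,9}; box has {2,9}; main diagonal has {1,2,3,4,6} → only 7 remains.
R3C4 = 2: row 3 has {1,5,6,7,9}; col 4 has {3,6,8,9}; box has {3,4,5,6,8} → only 2 remains.
R3C9 = 8: row 3 has {1,2,5,6,7,9}; col 9 has {1,2,3,4,5,6,9}; box has {1,2,5,6,9} → only 8 remains.
R4C6 = 9: row 4 has {3,4,5,6,7,8}; col 6 has {3,4,5}; box has {1,3,5,6,8}; anti-diagonal has {1,2,5,6,7,8} → only 9 remains.
R5C2 = 9: row 5 has {1,2,3,5,6,8}; col 2 has {2,5,7}; box has {2,3,4,5,6,7,8} → only 9 remains.
R5C6 = 7: row 5 has {1,2,3,5,6,8,9}; col 6 has {3,4,5,9}; box has {1,3,5,6,8,9} → only 7 remains.
R7C6 = 6: row 7 has {1,2,8}; col 6 has {3,4,5,7,9}; box has {9} → only 6 remains.
R7C7 = 9: row 7 has {1,2,6,8}; col 7 has {1,2,5,8}; box has {1,2,3,4,5,8}; main diagonal has {1,2,3,4,6,7} → only 9 remains.
R8C9 = 7: row 8 has {4,5,8,9}; col 9 has {1,2,3,4,5,6,8,9}; box has {1,2,3,4,5,8,9} → only 7 remains.
R9C5 = 4: row 9 has {2,3,5,7,9}; col 5 has {1,5,6,8}; box has {6,9} → only 4 remains.
R1C1 = 5: row 1 has {2,4,6,8,9}; col 1 has {2,3,4,7,8,9}; box has {2,7,9}; main diagonal has {1,2,3,4,6,7,9} → only 5 remains.
R2C2 = 8: row 2 has {2,3,5}; col 2 has {2,5,7,9}; box has {2,5,7,9}; main diagonal has {1,2,3,4,5,6,7,9} → only 8 remains.
R2C6 = 1: row 2 has {2,3,5,8}; col 6 has {3,4,5,6,7,9}; box has {2,3,4,5,6,8} → only 1 remains.
R4C2 = 1: row 4 has {3,4,5,6,7,8,9}; col 2 has {2,5,7,8,9}; box has {2,3,4,5,6,7,8,9} → only 1 remains.
R4C5 = 2: row 4 has {1,3,4,5,6,7,8,9}; col 5 has {1,4,5,6,8}; box has {1,3,5,6,7,8,9} → only 2 remains.
R5C4 = 4: row 5 has {1,2,3,5,6,7,8,9}; col 4 has {2,3,6,8,9}; box has {1,2,3,5,6,7,8,9} → only 4 remains.
R8C5 = 3: row 8 has {4,5,7,8,9}; col 5 has {1,2,4,5,6,8}; box has {4,6,9} → only 3 remains.
R8C6 = 2: row 8 has {3,4,5,7,8,9}; col 6 has {1,3,4,5,6,7,9}; box has {3,4,6,9} → only 2 remains.
R8C7 = 6: row 8 has {2,3,4,5,7,8,9}; col 7 has {1,2,5,8,9}; box has {1,2,3,4,5,7,8,9} → only 6 remains.
R9C2 = 6: row 9 has {2,3,4,5,7,9}; col 2 has {1,2,5,7,8,9}; box has {2,5,7,8,9} → only 6 remains.
R9C4 = 1: row 9 has {2,3,4,5,6,7,9}; col 4 has {2,3,4,6,8,9}; box has {2,3,4,6,9} → only 1 remains.
R9C6 = 8: row 9 has {1,2,3,4,5,6,7,9}; col 6 has {1,2,3,4,5,6,7,9}; box has {1,2,3,4,6,9} → only 8 remains.
R1C4 = 7: row 1 has {2,4,5,6,8,9}; col 4 has {1,2,3,4,6,8,9}; box has {1,2,3,4,5,6,8} → only 7 remains.
R1C7 = 3: row 1 has {2,4,5,6,7,8,9}; col 7 has {1,2,5,6,8,9}; box has {1,2,5,6,8,9} → only 3 remains.
R2C1 = 6: row 2 has {1,2,3,5,8}; col 1 has {2,3,4,5,7,8,9}; box has {2,5,7,8,9} → only 6 remains.
R2C3 = 4: row 2 has {1,2,3,5,6,8}; col 3 has {2,5,6,7,8,9}; box has {2,5,6,7,8,9} → only 4 remains.
R2C5 = 9: row 2 has {1,2,3,4,5,6,8}; col 5 has {1,2,3,4,5,6,8}; box has {1,2,3,4,5,6,7,8} → only 9 remains.
R2C7 = 7: row 2 has {1,2,3,4,5,6,8,9}; col 7 has {1,2,3,5,6,8,9}; box has {1,2,3,5,6,8,9} → only 7 remains.
R3C2 = 3: row 3 has {1,2,5,6,7,8,9}; col 2 has {1,2,5,6,7,8,9}; box has {2,4,5,6,7,8,9} → only 3 remains.
R3C7 = 4: row 3 has {1,2,3,5,6,7,8,9}; col 7 has {1,2,3,5,6,7,8,9}; box has {1,2,3,5,6,7,8,9}; anti-diagonal has {1,2,5,6,7,8,9} → only 4 remains.
R7C2 = 4: row 7 has {1,2,6,8,9}; col 2 has {1,2,3,5,6,7,8,9}; box has {2,5,6,7,8,9} → only 4 remains.
R7C3 = 3: row 7 has {1,2,4,6,8,9}; col 3 has {2,4,5,6,7,8,9}; box has {2,4,5,6,7,8,9}; anti-diagonal has {1,2,4,5,6,7,8,9} → only 3 remains.
R7C4 = 5: row 7 has {1,2,3,4,6,8,9}; col 4 has {1,2,3,4,6,7,8,9}; box has {1,2,3,4,6,8,9} → only 5 remains.
R7C5 = 7: row 7 has {1,2,3,4,5,6,8,9}; col 5 has {1,2,3,4,5,6,8,9}; box has {1,2,3,4,5,6,8,9} → only 7 remains.

243576981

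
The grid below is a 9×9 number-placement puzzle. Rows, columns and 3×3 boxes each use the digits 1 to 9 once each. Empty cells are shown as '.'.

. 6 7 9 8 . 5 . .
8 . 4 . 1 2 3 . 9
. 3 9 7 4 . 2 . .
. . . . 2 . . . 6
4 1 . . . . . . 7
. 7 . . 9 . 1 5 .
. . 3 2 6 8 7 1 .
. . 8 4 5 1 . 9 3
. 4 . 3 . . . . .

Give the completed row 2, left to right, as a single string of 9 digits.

854612379

row 1, column 6 = 3 (sole candidate).
row 1, column 8 = 4 (sole candidate).
row 1, column 9 = 1 (sole candidate).
row 2, column 2 = 5: row 2 has {1,2,3,4,8,9}; col 2 has {1,3,4,6,7}; box has {3,4,6,7,8,9} → only 5 remains.
row 2, column 4 = 6: row 2 has {1,2,3,4,5,8,9}; col 4 has {2,3,4,7,9}; box has {1,2,3,4,7,8,9} → only 6 remains.
row 2, column 8 = 7: row 2 has {1,2,3,4,5,6,8,9}; col 8 has {1,4,5,9}; box has {1,2,3,4,5,9} → only 7 remains.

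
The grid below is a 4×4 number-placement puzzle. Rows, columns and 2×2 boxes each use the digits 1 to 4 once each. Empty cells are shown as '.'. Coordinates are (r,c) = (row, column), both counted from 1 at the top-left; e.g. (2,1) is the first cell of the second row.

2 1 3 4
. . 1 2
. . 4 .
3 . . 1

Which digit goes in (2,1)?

(2,1) = 4: row 2 has {1,2}; col 1 has {2,3}; box has {1,2} → only 4 remains.

4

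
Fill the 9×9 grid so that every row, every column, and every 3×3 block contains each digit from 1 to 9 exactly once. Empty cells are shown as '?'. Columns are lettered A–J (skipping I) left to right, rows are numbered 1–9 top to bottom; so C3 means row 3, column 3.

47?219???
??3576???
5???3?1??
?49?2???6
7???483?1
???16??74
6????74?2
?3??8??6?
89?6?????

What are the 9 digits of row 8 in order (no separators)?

237481569

F3 = 4: row 3 has {1,3,5}; col 6 has {6,7,8,9}; box has {1,2,3,5,6,7,9} → only 4 remains.
D5 = 9: row 5 has {1,3,4,7,8}; col 4 has {1,2,5,6}; box has {1,2,4,6,8} → only 9 remains.
D7 = 3: row 7 has {2,4,6,7}; col 4 has {1,2,5,6,9}; box has {6,7,8} → only 3 remains.
D8 = 4: row 8 has {3,6,8}; col 4 has {1,2,3,5,6,9}; box has {3,6,7,8} → only 4 remains.
E9 = 5: row 9 has {6,8,9}; col 5 has {1,2,3,4,6,7,8}; box has {3,4,6,7,8} → only 5 remains.
G9 = 7: row 9 has {5,6,8,9}; col 7 has {1,3,4}; box has {2,4,6} → only 7 remains.
J9 = 3: row 9 has {5,6,7,8,9}; col 9 has {1,2,4,6}; box has {2,4,6,7} → only 3 remains.
D3 = 8: row 3 has {1,3,4,5}; col 4 has {1,2,3,4,5,6,9}; box has {1,2,3,4,5,6,7,9} → only 8 remains.
D4 = 7: row 4 has {2,4,6,9}; col 4 has {1,2,3,4,5,6,8,9}; box has {1,2,4,6,8,9} → only 7 remains.
E7 = 9: row 7 has {2,3,4,6,7}; col 5 has {1,2,3,4,5,6,7,8}; box has {3,4,5,6,7,8} → only 9 remains.
H9 = 1: row 9 has {3,5,6,7,8,9}; col 8 has {6,7}; box has {2,3,4,6,7} → only 1 remains.
F9 = 2: row 9 has {1,3,5,6,7,8,9}; col 6 has {4,6,7,8,9}; box has {3,4,5,6,7,8,9} → only 2 remains.
F8 = 1: row 8 has {3,4,6,8}; col 6 has {2,4,6,7,8,9}; box has {2,3,4,5,6,7,8,9} → only 1 remains.
C9 = 4: row 9 has {1,2,3,5,6,7,8,9}; col 3 has {3,9}; box has {3,6,8,9} → only 4 remains.
A8 = 2: row 8 has {1,3,4,6,8}; col 1 has {4,5,6,7,8}; box has {3,4,6,8,9} → only 2 remains.
A6 = 3: row 6 has {1,4,6,7}; col 1 has {2,4,5,6,7,8}; box has {4,7,9} → only 3 remains.
F6 = 5: row 6 has {1,3,4,6,7}; col 6 has {1,2,4,6,7,8,9}; box has {1,2,4,6,7,8,9} → only 5 remains.
A4 = 1: row 4 has {2,4,6,7,9}; col 1 has {2,3,4,5,6,7,8}; box has {3,4,7,9} → only 1 remains.
F4 = 3: row 4 has {1,2,4,6,7,9}; col 6 has {1,2,4,5,6,7,8,9}; box has {1,2,4,5,6,7,8,9} → only 3 remains.
A2 = 9: row 2 has {3,5,6,7}; col 1 has {1,2,3,4,5,6,7,8}; box has {3,4,5,7} → only 9 remains.
J2 = 8: row 2 has {3,5,6,7,9}; col 9 has {1,2,3,4,6}; box has {1} → only 8 remains.
J1 = 5: row 1 has {1,2,4,7,9}; col 9 has {1,2,3,4,6,8}; box has {1,8} → only 5 remains.
G2 = 2: row 2 has {3,5,6,7,8,9}; col 7 has {1,3,4,7}; box has {1,5,8} → only 2 remains.
H2 = 4: row 2 has {2,3,5,6,7,8,9}; col 8 has {1,6,7}; box has {1,2,5,8} → only 4 remains.
H3 = 9: row 3 has {1,3,4,5,8}; col 8 has {1,4,6,7}; box has {1,2,4,5,8} → only 9 remains.
J3 = 7: row 3 has {1,3,4,5,8,9}; col 9 has {1,2,3,4,5,6,8}; box has {1,2,4,5,8,9} → only 7 remains.
J8 = 9: row 8 has {1,2,3,4,6,8}; col 9 has {1,2,3,4,5,6,7,8}; box has {1,2,3,4,6,7} → only 9 remains.
G1 = 6: row 1 has {1,2,4,5,7,9}; col 7 has {1,2,3,4,7}; box has {1,2,4,5,7,8,9} → only 6 remains.
H1 = 3: row 1 has {1,2,4,5,6,7,9}; col 8 has {1,4,6,7,9}; box has {1,2,4,5,6,7,8,9} → only 3 remains.
B2 = 1: row 2 has {2,3,4,5,6,7,8,9}; col 2 has {3,4,7,9}; box has {3,4,5,7,9} → only 1 remains.
B7 = 5: row 7 has {2,3,4,6,7,9}; col 2 has {1,3,4,7,9}; box has {2,3,4,6,8,9} → only 5 remains.
C7 = 1: row 7 has {2,3,4,5,6,7,9}; col 3 has {3,4,9}; box has {2,3,4,5,6,8,9} → only 1 remains.
H7 = 8: row 7 has {1,2,3,4,5,6,7,9}; col 8 has {1,3,4,6,7,9}; box has {1,2,3,4,6,7,9} → only 8 remains.
C8 = 7: row 8 has {1,2,3,4,6,8,9}; col 3 has {1,3,4,9}; box has {1,2,3,4,5,6,8,9} → only 7 remains.
G8 = 5: row 8 has {1,2,3,4,6,7,8,9}; col 7 has {1,2,3,4,6,7}; box has {1,2,3,4,6,7,8,9} → only 5 remains.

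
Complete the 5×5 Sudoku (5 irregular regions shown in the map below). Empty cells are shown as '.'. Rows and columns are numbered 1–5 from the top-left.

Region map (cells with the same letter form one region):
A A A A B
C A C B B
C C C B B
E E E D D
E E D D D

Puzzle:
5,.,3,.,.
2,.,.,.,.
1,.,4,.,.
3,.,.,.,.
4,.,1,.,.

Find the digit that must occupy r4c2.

1

r2c3 = 5 (sole candidate).
r3c2 = 3 (sole candidate).
r4c3 = 2 (sole candidate).
r5c2 = 5 (sole candidate).
r4c2 = 1: row 4 has {2,3}; col 2 has {3,5}; region has {2,3,4,5} → only 1 remains.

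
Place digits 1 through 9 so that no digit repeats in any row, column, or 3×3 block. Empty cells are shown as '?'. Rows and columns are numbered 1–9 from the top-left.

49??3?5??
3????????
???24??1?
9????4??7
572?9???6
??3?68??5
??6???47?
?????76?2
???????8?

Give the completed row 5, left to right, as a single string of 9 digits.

r1c9 = 8: row 1 has {3,4,5,9}; col 9 has {2,5,6,7}; box has {1,5} → only 8 remains.
r6c1 = 1: row 6 has {3,5,6,8}; col 1 has {3,4,5,9}; box has {2,3,5,7,9} → only 1 remains.
r6c2 = 4: row 6 has {1,3,5,6,8}; col 2 has {7,9}; box has {1,2,3,5,7,9} → only 4 remains.
r6c4 = 7: row 6 has {1,3,4,5,6,8}; col 4 has {2}; box has {4,6,8,9} → only 7 remains.
r8c1 = 8: row 8 has {2,6,7}; col 1 has {1,3,4,5,9}; box has {6} → only 8 remains.
r4c3 = 8: row 4 has {4,7,9}; col 3 has {2,3,6}; box has {1,2,3,4,5,7,9} → only 8 remains.
r7c1 = 2: row 7 has {4,6,7}; col 1 has {1,3,4,5,8,9}; box has {6,8} → only 2 remains.
r9c1 = 7: row 9 has {8}; col 1 has {1,2,3,4,5,8,9}; box has {2,6,8} → only 7 remains.
r3c1 = 6: row 3 has {1,2,4}; col 1 has {1,2,3,4,5,7,8,9}; box has {3,4,9} → only 6 remains.
r4c2 = 6: row 4 has {4,7,8,9}; col 2 has {4,7,9}; box has {1,2,3,4,5,7,8,9} → only 6 remains.
r1c8 = 2: in row 1, 2 can only go here (every other open cell in that row sees a 2).
r1c3 = 7: in row 1, 7 can only go here (every other open cell in that row sees a 7).
r3c3 = 5: row 3 has {1,2,4,6}; col 3 has {2,3,6,7,8}; box has {3,4,6,7,9} → only 5 remains.
r3c6 = 9: row 3 has {1,2,4,5,6}; col 6 has {4,7,8}; box has {2,3,4} → only 9 remains.
r3c9 = 3: row 3 has {1,2,4,5,6,9}; col 9 has {2,5,6,7,8}; box has {1,2,5,8} → only 3 remains.
r4c8 = 3: row 4 has {4,6,7,8,9}; col 8 has {1,2,7,8}; box has {5,6,7} → only 3 remains.
r5c8 = 4: row 5 has {2,5,6,7,9}; col 8 has {1,2,3,7,8}; box has {3,5,6,7} → only 4 remains.
r6c8 = 9: row 6 has {1,3,4,5,6,7,8}; col 8 has {1,2,3,4,7,8}; box has {3,4,5,6,7} → only 9 remains.
r8c8 = 5: row 8 has {2,6,7,8}; col 8 has {1,2,3,4,7,8,9}; box has {2,4,6,7,8} → only 5 remains.
r2c3 = 1: row 2 has {3}; col 3 has {2,3,5,6,7,8}; box has {3,4,5,6,7,9} → only 1 remains.
r2c8 = 6: row 2 has {1,3}; col 8 has {1,2,3,4,5,7,8,9}; box has {1,2,3,5,8} → only 6 remains.
r3c2 = 8: row 3 has {1,2,3,4,5,6,9}; col 2 has {4,6,7,9}; box has {1,3,4,5,6,7,9} → only 8 remains.
r3c7 = 7: row 3 has {1,2,3,4,5,6,8,9}; col 7 has {4,5,6}; box has {1,2,3,5,6,8} → only 7 remains.
r6c7 = 2: row 6 has {1,3,4,5,6,7,8,9}; col 7 has {4,5,6,7}; box has {3,4,5,6,7,9} → only 2 remains.
r8c5 = 1: row 8 has {2,5,6,7,8}; col 5 has {3,4,6,9}; box has {7} → only 1 remains.
r2c2 = 2: row 2 has {1,3,6}; col 2 has {4,6,7,8,9}; box has {1,3,4,5,6,7,8,9} → only 2 remains.
r2c6 = 5: row 2 has {1,2,3,6}; col 6 has {4,7,8,9}; box has {2,3,4,9} → only 5 remains.
r2c7 = 9: row 2 has {1,2,3,5,6}; col 7 has {2,4,5,6,7}; box has {1,2,3,5,6,7,8} → only 9 remains.
r2c9 = 4: row 2 has {1,2,3,5,6,9}; col 9 has {2,3,5,6,7,8}; box has {1,2,3,5,6,7,8,9} → only 4 remains.
r4c7 = 1: row 4 has {3,4,6,7,8,9}; col 7 has {2,4,5,6,7,9}; box has {2,3,4,5,6,7,9} → only 1 remains.
r5c7 = 8: row 5 has {2,4,5,6,7,9}; col 7 has {1,2,4,5,6,7,9}; box has {1,2,3,4,5,6,7,9} → only 8 remains.
r7c6 = 3: row 7 has {2,4,6,7}; col 6 has {4,5,7,8,9}; box has {1,7} → only 3 remains.
r8c2 = 3: row 8 has {1,2,5,6,7,8}; col 2 has {2,4,6,7,8,9}; box has {2,6,7,8} → only 3 remains.
r9c7 = 3: row 9 has {7,8}; col 7 has {1,2,4,5,6,7,8,9}; box has {2,4,5,6,7,8} → only 3 remains.
r2c4 = 8: row 2 has {1,2,3,4,5,6,9}; col 4 has {2,7}; box has {2,3,4,5,9} → only 8 remains.
r2c5 = 7: row 2 has {1,2,3,4,5,6,8,9}; col 5 has {1,3,4,6,9}; box has {2,3,4,5,8,9} → only 7 remains.
r4c4 = 5: row 4 has {1,3,4,6,7,8,9}; col 4 has {2,7,8}; box has {4,6,7,8,9} → only 5 remains.
r4c5 = 2: row 4 has {1,3,4,5,6,7,8,9}; col 5 has {1,3,4,6,7,9}; box has {4,5,6,7,8,9} → only 2 remains.
r5c6 = 1: row 5 has {2,4,5,6,7,8,9}; col 6 has {3,4,5,7,8,9}; box has {2,4,5,6,7,8,9} → only 1 remains.
r7c4 = 9: row 7 has {2,3,4,6,7}; col 4 has {2,5,7,8}; box has {1,3,7} → only 9 remains.
r7c9 = 1: row 7 has {2,3,4,6,7,9}; col 9 has {2,3,4,5,6,7,8}; box has {2,3,4,5,6,7,8} → only 1 remains.
r8c4 = 4: row 8 has {1,2,3,5,6,7,8}; col 4 has {2,5,7,8,9}; box has {1,3,7,9} → only 4 remains.
r9c4 = 6: row 9 has {3,7,8}; col 4 has {2,4,5,7,8,9}; box has {1,3,4,7,9} → only 6 remains.
r9c5 = 5: row 9 has {3,6,7,8}; col 5 has {1,2,3,4,6,7,9}; box has {1,3,4,6,7,9} → only 5 remains.
r9c6 = 2: row 9 has {3,5,6,7,8}; col 6 has {1,3,4,5,7,8,9}; box has {1,3,4,5,6,7,9} → only 2 remains.
r9c9 = 9: row 9 has {2,3,5,6,7,8}; col 9 has {1,2,3,4,5,6,7,8}; box has {1,2,3,4,5,6,7,8} → only 9 remains.
r1c4 = 1: row 1 has {2,3,4,5,7,8,9}; col 4 has {2,4,5,6,7,8,9}; box has {2,3,4,5,7,8,9} → only 1 remains.
r1c6 = 6: row 1 has {1,2,3,4,5,7,8,9}; col 6 has {1,2,3,4,5,7,8,9}; box has {1,2,3,4,5,7,8,9} → only 6 remains.
r5c4 = 3: row 5 has {1,2,4,5,6,7,8,9}; col 4 has {1,2,4,5,6,7,8,9}; box has {1,2,4,5,6,7,8,9} → only 3 remains.

572391846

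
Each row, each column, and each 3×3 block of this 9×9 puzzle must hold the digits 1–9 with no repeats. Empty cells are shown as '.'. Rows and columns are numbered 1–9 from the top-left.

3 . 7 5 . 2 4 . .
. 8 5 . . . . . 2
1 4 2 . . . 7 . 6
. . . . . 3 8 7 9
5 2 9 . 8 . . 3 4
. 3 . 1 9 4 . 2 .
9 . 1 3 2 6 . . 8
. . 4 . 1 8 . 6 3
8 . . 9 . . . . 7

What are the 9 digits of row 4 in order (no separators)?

416253879

r1c5 = 6 (sole candidate).
r1c9 = 1 (sole candidate).
r2c1 = 6 (sole candidate).
r2c8 = 9 (sole candidate).
r3c4 = 8 (sole candidate).
r3c5 = 3 (sole candidate).
r3c6 = 9 (sole candidate).
r3c8 = 5 (sole candidate).
r4c1 = 4: row 4 has {3,7,8,9}; col 1 has {1,3,5,6,8,9}; box has {2,3,5,9} → only 4 remains.
r4c3 = 6: row 4 has {3,4,7,8,9}; col 3 has {1,2,4,5,7,9}; box has {2,3,4,5,9} → only 6 remains.
r4c4 = 2: row 4 has {3,4,6,7,8,9}; col 4 has {1,3,5,8,9}; box has {1,3,4,8,9} → only 2 remains.
r4c5 = 5: row 4 has {2,3,4,6,7,8,9}; col 5 has {1,2,3,6,8,9}; box has {1,2,3,4,8,9} → only 5 remains.
r5c6 = 7 (sole candidate).
r6c1 = 7 (sole candidate).
r6c3 = 8 (sole candidate).
r6c9 = 5 (sole candidate).
r7c7 = 5 (sole candidate).
r7c8 = 4 (sole candidate).
r8c1 = 2 (sole candidate).
r8c4 = 7 (sole candidate).
r8c7 = 9 (sole candidate).
r9c3 = 3 (sole candidate).
r9c5 = 4 (sole candidate).
r9c6 = 5 (sole candidate).
r9c8 = 1 (sole candidate).
r1c2 = 9 (sole candidate).
r1c8 = 8 (sole candidate).
r2c4 = 4 (sole candidate).
r2c5 = 7 (sole candidate).
r2c6 = 1 (sole candidate).
r2c7 = 3 (sole candidate).
r4c2 = 1: row 4 has {2,3,4,5,6,7,8,9}; col 2 has {2,3,4,8,9}; box has {2,3,4,5,6,7,8,9} → only 1 remains.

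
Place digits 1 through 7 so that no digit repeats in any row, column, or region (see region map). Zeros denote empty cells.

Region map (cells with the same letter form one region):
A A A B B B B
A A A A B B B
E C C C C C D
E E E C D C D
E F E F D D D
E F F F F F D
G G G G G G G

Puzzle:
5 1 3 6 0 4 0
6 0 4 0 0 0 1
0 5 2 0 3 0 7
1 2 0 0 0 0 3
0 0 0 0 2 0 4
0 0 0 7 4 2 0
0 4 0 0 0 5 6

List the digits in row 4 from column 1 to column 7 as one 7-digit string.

row 1, column 5 = 7 (sole candidate).
row 1, column 7 = 2 (sole candidate).
row 2, column 2 = 7 (sole candidate).
row 2, column 4 = 2 (sole candidate).
row 2, column 5 = 5 (sole candidate).
row 2, column 6 = 3 (sole candidate).
row 3, column 1 = 4 (sole candidate).
row 3, column 4 = 1 (sole candidate).
row 3, column 6 = 6 (sole candidate).
row 4, column 4 = 4: row 4 has {1,2,3}; col 4 has {1,2,6,7}; region has {1,2,3,5,6} → only 4 remains.
row 4, column 5 = 6: row 4 has {1,2,3,4}; col 5 has {2,3,4,5,7}; region has {2,3,4,7} → only 6 remains.
row 4, column 6 = 7: row 4 has {1,2,3,4,6}; col 6 has {2,3,4,5,6}; region has {1,2,3,4,5,6} → only 7 remains.
row 5, column 6 = 1 (sole candidate).
row 6, column 1 = 3 (sole candidate).
row 6, column 2 = 6 (sole candidate).
row 6, column 7 = 5 (sole candidate).
row 7, column 4 = 3 (sole candidate).
row 7, column 5 = 1 (sole candidate).
row 4, column 3 = 5: row 4 has {1,2,3,4,6,7}; col 3 has {2,3,4}; region has {1,2,3,4} → only 5 remains.

1254673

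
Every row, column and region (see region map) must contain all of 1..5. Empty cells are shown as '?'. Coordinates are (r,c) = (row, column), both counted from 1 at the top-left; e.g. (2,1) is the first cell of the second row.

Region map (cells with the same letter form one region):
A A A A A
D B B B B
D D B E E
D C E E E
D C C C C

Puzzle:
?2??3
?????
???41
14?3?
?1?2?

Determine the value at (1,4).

1

(5,5) = 5: row 5 has {1,2}; col 5 has {1,3}; region has {1,2,4} → only 5 remains.
(4,5) = 2: row 4 has {1,3,4}; col 5 has {1,3,5}; region has {1,3,4} → only 2 remains.
(5,3) = 3: row 5 has {1,2,5}; col 3 has {}; region has {1,2,4,5} → only 3 remains.
(2,5) = 4: row 2 has {}; col 5 has {1,2,3,5}; region has {} → only 4 remains.
(4,3) = 5: row 4 has {1,2,3,4}; col 3 has {3}; region has {1,2,3,4} → only 5 remains.
(5,1) = 4: row 5 has {1,2,3,5}; col 1 has {1}; region has {1} → only 4 remains.
(1,1) = 5: row 1 has {2,3}; col 1 has {1,4}; region has {2,3} → only 5 remains.
(1,4) = 1: row 1 has {2,3,5}; col 4 has {2,3,4}; region has {2,3,5} → only 1 remains.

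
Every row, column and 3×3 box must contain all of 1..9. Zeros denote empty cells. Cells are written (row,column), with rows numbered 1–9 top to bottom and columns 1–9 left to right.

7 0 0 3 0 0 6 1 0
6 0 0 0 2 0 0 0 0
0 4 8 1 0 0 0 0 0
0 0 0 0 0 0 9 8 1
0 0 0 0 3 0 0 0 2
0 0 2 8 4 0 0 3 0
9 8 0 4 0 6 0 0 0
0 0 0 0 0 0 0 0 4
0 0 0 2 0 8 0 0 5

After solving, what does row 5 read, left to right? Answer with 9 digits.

867931452

(1,2) = 2 (hidden single in row 1).
(1,6) = 4 (hidden single in row 1).
(3,5) = 6 (hidden single in row 3).
(4,6) = 2 (hidden single in row 4).
(5,1) = 8: in row 5, 8 can only go here (every other open cell in that row sees an 8).
(8,7) = 8 (hidden single in row 8).
(2,9) = 8 (hidden single in row 2).
(1,9) = 9 (sole candidate).
(1,3) = 5 (sole candidate).
(1,5) = 8 (sole candidate).
(3,1) = 3 (sole candidate).
(3,9) = 7 (sole candidate).
(6,9) = 6 (sole candidate).
(7,9) = 3 (sole candidate).
(2,7) = 3 (hidden single in row 2).
(2,8) = 4 (hidden single in row 2).
(3,6) = 9 (hidden single in row 3).
(6,2) = 9 (hidden single in row 6).
(2,2) = 1 (sole candidate).
(2,3) = 9 (sole candidate).
(5,4) = 9: in row 5, 9 can only go here (every other open cell in that row sees a 9).
(7,5) = 5 (hidden single in row 7).
(4,5) = 7 (sole candidate).
(8,4) = 7 (sole candidate).
(2,4) = 5 (sole candidate).
(2,6) = 7 (sole candidate).
(4,4) = 6 (sole candidate).
(6,7) = 7 (hidden single in row 6).
(5,8) = 5: row 5 has {2,3,8,9}; col 8 has {1,3,4,8}; box has {1,2,3,6,7,8,9} → only 5 remains.
(9,7) = 1 (sole candidate).
(3,8) = 2 (sole candidate).
(5,6) = 1: row 5 has {2,3,5,8,9}; col 6 has {2,4,6,7,8,9}; box has {2,3,4,6,7,8,9} → only 1 remains.
(5,7) = 4: row 5 has {1,2,3,5,8,9}; col 7 has {1,3,6,7,8,9}; box has {1,2,3,5,6,7,8,9} → only 4 remains.
(6,6) = 5 (sole candidate).
(7,7) = 2 (sole candidate).
(7,8) = 7 (sole candidate).
(8,6) = 3 (sole candidate).
(9,1) = 4 (sole candidate).
(9,5) = 9 (sole candidate).
(9,8) = 6 (sole candidate).
(3,7) = 5 (sole candidate).
(4,1) = 5 (sole candidate).
(4,2) = 3 (sole candidate).
(4,3) = 4 (sole candidate).
(6,1) = 1 (sole candidate).
(7,3) = 1 (sole candidate).
(8,1) = 2 (sole candidate).
(8,3) = 6 (sole candidate).
(8,5) = 1 (sole candidate).
(8,8) = 9 (sole candidate).
(9,2) = 7 (sole candidate).
(9,3) = 3 (sole candidate).
(5,2) = 6: row 5 has {1,2,3,4,5,8,9}; col 2 has {1,2,3,4,7,8,9}; box has {1,2,3,4,5,8,9} → only 6 remains.
(5,3) = 7: row 5 has {1,2,3,4,5,6,8,9}; col 3 has {1,2,3,4,5,6,8,9}; box has {1,2,3,4,5,6,8,9} → only 7 remains.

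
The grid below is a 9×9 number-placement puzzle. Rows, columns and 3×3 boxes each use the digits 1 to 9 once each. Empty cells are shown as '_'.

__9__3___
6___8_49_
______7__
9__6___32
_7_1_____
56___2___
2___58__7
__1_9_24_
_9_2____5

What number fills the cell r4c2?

r5c3 = 2 (hidden single in row 5).
r2c2 = 2 (hidden single in row 2).
r7c7 = 9 (hidden single in row 7).
r7c8 = 1 (hidden single in row 7).
r7c3 = 6 (hidden single in row 7).
r8c2 = 5 (hidden single in row 8).
r6c4 = 8 (hidden single in column 4).
r6c7 = 1 (sole candidate).
r6c8 = 7 (sole candidate).
r4c2 = 1: in row 4, 1 can only go here (every other open cell in that row sees a 1).

1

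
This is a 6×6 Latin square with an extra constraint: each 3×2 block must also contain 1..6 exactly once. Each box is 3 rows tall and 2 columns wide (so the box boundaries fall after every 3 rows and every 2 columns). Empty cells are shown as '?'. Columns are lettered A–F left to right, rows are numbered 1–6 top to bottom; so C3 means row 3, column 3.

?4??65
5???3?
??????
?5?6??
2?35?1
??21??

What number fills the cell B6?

3

C1 = 1: row 1 has {4,5,6}; col 3 has {2,3}; box has {} → only 1 remains.
C4 = 4: row 4 has {5,6}; col 3 has {1,2,3}; box has {1,2,3,5,6} → only 4 remains.
E4 = 2: row 4 has {4,5,6}; col 5 has {3,6}; box has {1} → only 2 remains.
F4 = 3: row 4 has {2,4,5,6}; col 6 has {1,5}; box has {1,2} → only 3 remains.
B5 = 6: row 5 has {1,2,3,5}; col 2 has {4,5}; box has {2,5} → only 6 remains.
E5 = 4: row 5 has {1,2,3,5,6}; col 5 has {2,3,6}; box has {1,2,3} → only 4 remains.
B6 = 3: row 6 has {1,2}; col 2 has {4,5,6}; box has {2,5,6} → only 3 remains.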